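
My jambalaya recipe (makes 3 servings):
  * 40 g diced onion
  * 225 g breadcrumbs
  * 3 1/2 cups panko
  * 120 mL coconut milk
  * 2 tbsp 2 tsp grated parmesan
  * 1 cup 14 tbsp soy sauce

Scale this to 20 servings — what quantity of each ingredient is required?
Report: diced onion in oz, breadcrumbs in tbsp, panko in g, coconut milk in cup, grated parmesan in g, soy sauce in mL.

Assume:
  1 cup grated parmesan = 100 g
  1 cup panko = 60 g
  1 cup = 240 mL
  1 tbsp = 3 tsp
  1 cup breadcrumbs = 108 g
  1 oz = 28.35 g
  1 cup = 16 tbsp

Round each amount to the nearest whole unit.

Scaling factor: 20/3.
diced onion: 40 g × 20/3 ÷ 28.35 g/oz ≈ 9 oz
breadcrumbs: 225 g × 20/3 ÷ 108 g/cup × 16 tbsp/cup ≈ 222 tbsp
panko: 3.5 cup × 20/3 × 60 g/cup = 1400 g
coconut milk: 120 mL × 20/3 ÷ 240 mL/cup ≈ 3 cup
grated parmesan: (2 tbsp + 2 tsp = 8/3 tbsp) × 20/3 ÷ 16 tbsp/cup × 100 g/cup ≈ 111 g
soy sauce: (1 cup + 14 tbsp = 1.875 cup) × 20/3 × 240 mL/cup = 3000 mL

diced onion: 9 oz; breadcrumbs: 222 tbsp; panko: 1400 g; coconut milk: 3 cup; grated parmesan: 111 g; soy sauce: 3000 mL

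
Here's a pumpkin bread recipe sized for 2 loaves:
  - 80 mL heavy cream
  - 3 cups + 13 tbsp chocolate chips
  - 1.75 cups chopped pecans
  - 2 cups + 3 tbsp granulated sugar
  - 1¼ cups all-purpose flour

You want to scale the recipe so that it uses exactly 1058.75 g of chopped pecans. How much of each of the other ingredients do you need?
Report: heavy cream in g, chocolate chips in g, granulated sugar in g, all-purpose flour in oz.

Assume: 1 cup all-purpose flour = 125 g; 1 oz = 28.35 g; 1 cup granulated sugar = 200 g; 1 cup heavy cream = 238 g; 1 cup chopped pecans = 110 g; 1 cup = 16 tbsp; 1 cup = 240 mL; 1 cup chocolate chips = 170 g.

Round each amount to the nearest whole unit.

heavy cream: 436 g; chocolate chips: 3565 g; granulated sugar: 2406 g; all-purpose flour: 30 oz

The original recipe has 192.5 g of chopped pecans, so the scaling factor is 1058.75 ÷ 192.5 = 11/2 = 5.5.
heavy cream: 80 mL × 11/2 ÷ 240 mL/cup × 238 g/cup ≈ 436 g
chocolate chips: (3 cup + 13 tbsp = 3.8125 cup) × 11/2 × 170 g/cup ≈ 3565 g
granulated sugar: (2 cup + 3 tbsp = 2.1875 cup) × 11/2 × 200 g/cup ≈ 2406 g
all-purpose flour: 1.25 cup × 11/2 × 125 g/cup ÷ 28.35 g/oz ≈ 30 oz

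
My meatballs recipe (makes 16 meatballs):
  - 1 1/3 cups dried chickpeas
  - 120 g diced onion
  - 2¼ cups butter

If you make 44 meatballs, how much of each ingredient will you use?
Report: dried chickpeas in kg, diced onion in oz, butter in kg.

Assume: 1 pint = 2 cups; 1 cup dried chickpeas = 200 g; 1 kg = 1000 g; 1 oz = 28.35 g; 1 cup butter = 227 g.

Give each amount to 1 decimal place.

dried chickpeas: 0.7 kg; diced onion: 11.6 oz; butter: 1.4 kg

Scaling factor: 44/16 = 11/4 = 2.75.
dried chickpeas: 4/3 cup × 11/4 × 200 g/cup ÷ 1000 g/kg ≈ 0.7 kg
diced onion: 120 g × 11/4 ÷ 28.35 g/oz ≈ 11.6 oz
butter: 2.25 cup × 11/4 × 227 g/cup ÷ 1000 g/kg ≈ 1.4 kg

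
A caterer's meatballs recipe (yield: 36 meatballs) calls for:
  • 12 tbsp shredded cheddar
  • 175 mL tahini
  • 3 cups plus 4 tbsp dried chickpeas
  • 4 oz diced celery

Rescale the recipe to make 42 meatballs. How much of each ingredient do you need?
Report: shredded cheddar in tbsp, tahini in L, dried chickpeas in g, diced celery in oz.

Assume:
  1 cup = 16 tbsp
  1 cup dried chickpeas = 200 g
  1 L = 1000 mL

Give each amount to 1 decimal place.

shredded cheddar: 14.0 tbsp; tahini: 0.2 L; dried chickpeas: 758.3 g; diced celery: 4.7 oz

Scaling factor: 42/36 = 7/6.
shredded cheddar: 12 tbsp × 7/6 = 14.0 tbsp
tahini: 175 mL × 7/6 ÷ 1000 mL/L ≈ 0.2 L
dried chickpeas: (3 cup + 4 tbsp = 3.25 cup) × 7/6 × 200 g/cup ≈ 758.3 g
diced celery: 4 oz × 7/6 ≈ 4.7 oz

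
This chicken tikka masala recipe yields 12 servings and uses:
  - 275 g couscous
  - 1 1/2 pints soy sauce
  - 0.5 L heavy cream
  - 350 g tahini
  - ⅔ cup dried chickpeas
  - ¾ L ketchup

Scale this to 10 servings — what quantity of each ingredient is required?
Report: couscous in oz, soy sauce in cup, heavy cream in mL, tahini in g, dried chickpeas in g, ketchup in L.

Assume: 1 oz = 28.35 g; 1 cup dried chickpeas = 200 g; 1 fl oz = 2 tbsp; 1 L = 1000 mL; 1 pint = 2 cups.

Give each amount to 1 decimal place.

couscous: 8.1 oz; soy sauce: 2.5 cup; heavy cream: 416.7 mL; tahini: 291.7 g; dried chickpeas: 111.1 g; ketchup: 0.6 L

Scaling factor: 10/12 = 5/6.
couscous: 275 g × 5/6 ÷ 28.35 g/oz ≈ 8.1 oz
soy sauce: 1.5 pint × 5/6 × 2 cup/pint = 2.5 cup
heavy cream: 0.5 L × 5/6 × 1000 mL/L ≈ 416.7 mL
tahini: 350 g × 5/6 ≈ 291.7 g
dried chickpeas: 2/3 cup × 5/6 × 200 g/cup ≈ 111.1 g
ketchup: 0.75 L × 5/6 ≈ 0.6 L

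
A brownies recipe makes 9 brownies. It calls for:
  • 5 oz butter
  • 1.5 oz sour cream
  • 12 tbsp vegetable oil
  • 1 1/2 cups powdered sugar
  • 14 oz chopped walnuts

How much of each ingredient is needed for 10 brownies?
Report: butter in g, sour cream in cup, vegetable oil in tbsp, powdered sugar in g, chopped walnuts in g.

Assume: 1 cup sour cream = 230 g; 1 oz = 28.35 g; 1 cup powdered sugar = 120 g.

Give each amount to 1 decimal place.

butter: 157.5 g; sour cream: 0.2 cup; vegetable oil: 13.3 tbsp; powdered sugar: 200.0 g; chopped walnuts: 441.0 g

Scaling factor: 10/9.
butter: 5 oz × 10/9 × 28.35 g/oz = 157.5 g
sour cream: 1.5 oz × 10/9 × 28.35 g/oz ÷ 230 g/cup ≈ 0.2 cup
vegetable oil: 12 tbsp × 10/9 ≈ 13.3 tbsp
powdered sugar: 1.5 cup × 10/9 × 120 g/cup = 200.0 g
chopped walnuts: 14 oz × 10/9 × 28.35 g/oz = 441.0 g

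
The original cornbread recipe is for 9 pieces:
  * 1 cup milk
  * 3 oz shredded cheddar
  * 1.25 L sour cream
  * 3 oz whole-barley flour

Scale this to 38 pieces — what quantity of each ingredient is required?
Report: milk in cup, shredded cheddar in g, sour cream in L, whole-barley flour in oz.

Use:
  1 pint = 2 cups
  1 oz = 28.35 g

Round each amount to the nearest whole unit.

Scaling factor: 38/9.
milk: 1 cup × 38/9 ≈ 4 cup
shredded cheddar: 3 oz × 38/9 × 28.35 g/oz ≈ 359 g
sour cream: 1.25 L × 38/9 ≈ 5 L
whole-barley flour: 3 oz × 38/9 ≈ 13 oz

milk: 4 cup; shredded cheddar: 359 g; sour cream: 5 L; whole-barley flour: 13 oz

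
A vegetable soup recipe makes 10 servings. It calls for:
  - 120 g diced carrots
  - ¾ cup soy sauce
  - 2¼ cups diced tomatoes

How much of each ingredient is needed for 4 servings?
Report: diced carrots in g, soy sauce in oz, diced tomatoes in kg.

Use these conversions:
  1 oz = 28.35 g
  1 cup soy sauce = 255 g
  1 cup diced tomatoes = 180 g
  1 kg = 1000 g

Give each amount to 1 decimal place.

Scaling factor: 4/10 = 2/5 = 0.4.
diced carrots: 120 g × 2/5 = 48.0 g
soy sauce: 0.75 cup × 2/5 × 255 g/cup ÷ 28.35 g/oz ≈ 2.7 oz
diced tomatoes: 2.25 cup × 2/5 × 180 g/cup ÷ 1000 g/kg ≈ 0.2 kg

diced carrots: 48.0 g; soy sauce: 2.7 oz; diced tomatoes: 0.2 kg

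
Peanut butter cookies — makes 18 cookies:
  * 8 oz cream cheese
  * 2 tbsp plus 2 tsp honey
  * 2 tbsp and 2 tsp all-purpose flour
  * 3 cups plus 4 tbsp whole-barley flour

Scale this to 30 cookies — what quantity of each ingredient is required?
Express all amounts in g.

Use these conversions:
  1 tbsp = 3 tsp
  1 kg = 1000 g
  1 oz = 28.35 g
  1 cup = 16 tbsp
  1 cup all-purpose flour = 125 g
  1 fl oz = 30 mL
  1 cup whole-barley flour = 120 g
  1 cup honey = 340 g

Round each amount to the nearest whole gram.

Scaling factor: 30/18 = 5/3.
cream cheese: 8 oz × 5/3 × 28.35 g/oz = 378 g
honey: (2 tbsp + 2 tsp = 8/3 tbsp) × 5/3 ÷ 16 tbsp/cup × 340 g/cup ≈ 94 g
all-purpose flour: (2 tbsp + 2 tsp = 8/3 tbsp) × 5/3 ÷ 16 tbsp/cup × 125 g/cup ≈ 35 g
whole-barley flour: (3 cup + 4 tbsp = 3.25 cup) × 5/3 × 120 g/cup = 650 g

cream cheese: 378 g; honey: 94 g; all-purpose flour: 35 g; whole-barley flour: 650 g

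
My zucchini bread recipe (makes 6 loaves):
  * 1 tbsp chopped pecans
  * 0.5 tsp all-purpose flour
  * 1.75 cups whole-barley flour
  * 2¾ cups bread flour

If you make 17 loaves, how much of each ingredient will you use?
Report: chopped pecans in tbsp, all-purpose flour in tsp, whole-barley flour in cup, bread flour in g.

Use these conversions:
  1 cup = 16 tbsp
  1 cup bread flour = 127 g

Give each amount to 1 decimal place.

Scaling factor: 17/6.
chopped pecans: 1 tbsp × 17/6 ≈ 2.8 tbsp
all-purpose flour: 0.5 tsp × 17/6 ≈ 1.4 tsp
whole-barley flour: 1.75 cup × 17/6 ≈ 5.0 cup
bread flour: 2.75 cup × 17/6 × 127 g/cup ≈ 989.5 g

chopped pecans: 2.8 tbsp; all-purpose flour: 1.4 tsp; whole-barley flour: 5.0 cup; bread flour: 989.5 g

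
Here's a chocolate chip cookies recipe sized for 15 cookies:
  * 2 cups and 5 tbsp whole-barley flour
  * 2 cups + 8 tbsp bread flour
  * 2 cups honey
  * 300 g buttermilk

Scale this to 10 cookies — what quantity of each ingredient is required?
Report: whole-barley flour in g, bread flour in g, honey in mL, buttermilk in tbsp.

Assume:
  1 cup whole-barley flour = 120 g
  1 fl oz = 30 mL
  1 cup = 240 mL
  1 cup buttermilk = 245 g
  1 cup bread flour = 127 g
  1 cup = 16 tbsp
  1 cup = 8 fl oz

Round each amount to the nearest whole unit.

whole-barley flour: 185 g; bread flour: 212 g; honey: 320 mL; buttermilk: 13 tbsp

Scaling factor: 10/15 = 2/3.
whole-barley flour: (2 cup + 5 tbsp = 2.3125 cup) × 2/3 × 120 g/cup = 185 g
bread flour: (2 cup + 8 tbsp = 2.5 cup) × 2/3 × 127 g/cup ≈ 212 g
honey: 2 cup × 2/3 × 240 mL/cup = 320 mL
buttermilk: 300 g × 2/3 ÷ 245 g/cup × 16 tbsp/cup ≈ 13 tbsp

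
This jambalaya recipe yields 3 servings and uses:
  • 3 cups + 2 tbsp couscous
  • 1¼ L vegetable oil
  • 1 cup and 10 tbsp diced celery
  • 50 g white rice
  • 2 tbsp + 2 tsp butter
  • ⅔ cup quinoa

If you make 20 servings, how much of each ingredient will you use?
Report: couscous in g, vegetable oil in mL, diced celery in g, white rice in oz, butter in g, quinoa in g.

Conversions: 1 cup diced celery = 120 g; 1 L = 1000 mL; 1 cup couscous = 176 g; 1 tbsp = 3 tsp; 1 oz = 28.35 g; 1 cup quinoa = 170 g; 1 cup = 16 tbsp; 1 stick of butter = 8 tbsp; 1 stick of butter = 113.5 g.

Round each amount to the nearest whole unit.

Scaling factor: 20/3.
couscous: (3 cup + 2 tbsp = 3.125 cup) × 20/3 × 176 g/cup ≈ 3667 g
vegetable oil: 1.25 L × 20/3 × 1000 mL/L ≈ 8333 mL
diced celery: (1 cup + 10 tbsp = 1.625 cup) × 20/3 × 120 g/cup = 1300 g
white rice: 50 g × 20/3 ÷ 28.35 g/oz ≈ 12 oz
butter: (2 tbsp + 2 tsp = 8/3 tbsp) × 20/3 ÷ 8 tbsp/stick × 113.5 g/stick ≈ 252 g
quinoa: 2/3 cup × 20/3 × 170 g/cup ≈ 756 g

couscous: 3667 g; vegetable oil: 8333 mL; diced celery: 1300 g; white rice: 12 oz; butter: 252 g; quinoa: 756 g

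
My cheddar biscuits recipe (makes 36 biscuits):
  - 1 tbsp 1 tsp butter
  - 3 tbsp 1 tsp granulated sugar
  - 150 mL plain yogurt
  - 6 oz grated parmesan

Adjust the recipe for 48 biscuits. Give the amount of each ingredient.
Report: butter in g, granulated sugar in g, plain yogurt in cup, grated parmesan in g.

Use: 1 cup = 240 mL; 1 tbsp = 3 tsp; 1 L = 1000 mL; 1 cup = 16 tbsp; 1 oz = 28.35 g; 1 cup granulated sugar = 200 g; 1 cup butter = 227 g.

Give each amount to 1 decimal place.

butter: 25.2 g; granulated sugar: 55.6 g; plain yogurt: 0.8 cup; grated parmesan: 226.8 g

Scaling factor: 48/36 = 4/3.
butter: (1 tbsp + 1 tsp = 4/3 tbsp) × 4/3 ÷ 16 tbsp/cup × 227 g/cup ≈ 25.2 g
granulated sugar: (3 tbsp + 1 tsp = 10/3 tbsp) × 4/3 ÷ 16 tbsp/cup × 200 g/cup ≈ 55.6 g
plain yogurt: 150 mL × 4/3 ÷ 240 mL/cup ≈ 0.8 cup
grated parmesan: 6 oz × 4/3 × 28.35 g/oz = 226.8 g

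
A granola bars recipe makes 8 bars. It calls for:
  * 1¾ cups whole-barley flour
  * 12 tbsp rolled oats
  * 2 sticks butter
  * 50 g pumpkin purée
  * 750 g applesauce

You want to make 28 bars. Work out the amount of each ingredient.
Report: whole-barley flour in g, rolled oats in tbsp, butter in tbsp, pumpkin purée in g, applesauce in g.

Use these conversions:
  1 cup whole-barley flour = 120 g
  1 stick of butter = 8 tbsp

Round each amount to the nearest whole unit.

whole-barley flour: 735 g; rolled oats: 42 tbsp; butter: 56 tbsp; pumpkin purée: 175 g; applesauce: 2625 g

Scaling factor: 28/8 = 7/2 = 3.5.
whole-barley flour: 1.75 cup × 7/2 × 120 g/cup = 735 g
rolled oats: 12 tbsp × 7/2 = 42 tbsp
butter: 2 stick × 7/2 × 8 tbsp/stick = 56 tbsp
pumpkin purée: 50 g × 7/2 = 175 g
applesauce: 750 g × 7/2 = 2625 g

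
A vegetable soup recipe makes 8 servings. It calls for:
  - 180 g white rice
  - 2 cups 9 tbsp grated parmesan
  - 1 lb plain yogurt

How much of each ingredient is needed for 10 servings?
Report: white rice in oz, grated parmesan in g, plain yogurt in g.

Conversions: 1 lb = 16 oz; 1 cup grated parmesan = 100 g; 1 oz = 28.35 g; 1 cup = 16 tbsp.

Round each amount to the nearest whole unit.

white rice: 8 oz; grated parmesan: 320 g; plain yogurt: 567 g

Scaling factor: 10/8 = 5/4 = 1.25.
white rice: 180 g × 5/4 ÷ 28.35 g/oz ≈ 8 oz
grated parmesan: (2 cup + 9 tbsp = 2.5625 cup) × 5/4 × 100 g/cup ≈ 320 g
plain yogurt: 1 lb × 5/4 × 16 oz/lb × 28.35 g/oz = 567 g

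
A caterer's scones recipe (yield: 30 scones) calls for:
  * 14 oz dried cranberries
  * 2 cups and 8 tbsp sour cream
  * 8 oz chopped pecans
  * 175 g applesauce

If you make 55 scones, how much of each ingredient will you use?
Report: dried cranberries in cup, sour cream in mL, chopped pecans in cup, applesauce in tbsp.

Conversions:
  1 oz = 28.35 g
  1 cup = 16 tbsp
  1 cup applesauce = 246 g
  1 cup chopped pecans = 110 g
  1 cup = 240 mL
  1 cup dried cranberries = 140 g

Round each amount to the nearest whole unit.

dried cranberries: 5 cup; sour cream: 1100 mL; chopped pecans: 4 cup; applesauce: 21 tbsp

Scaling factor: 55/30 = 11/6.
dried cranberries: 14 oz × 11/6 × 28.35 g/oz ÷ 140 g/cup ≈ 5 cup
sour cream: (2 cup + 8 tbsp = 2.5 cup) × 11/6 × 240 mL/cup = 1100 mL
chopped pecans: 8 oz × 11/6 × 28.35 g/oz ÷ 110 g/cup ≈ 4 cup
applesauce: 175 g × 11/6 ÷ 246 g/cup × 16 tbsp/cup ≈ 21 tbsp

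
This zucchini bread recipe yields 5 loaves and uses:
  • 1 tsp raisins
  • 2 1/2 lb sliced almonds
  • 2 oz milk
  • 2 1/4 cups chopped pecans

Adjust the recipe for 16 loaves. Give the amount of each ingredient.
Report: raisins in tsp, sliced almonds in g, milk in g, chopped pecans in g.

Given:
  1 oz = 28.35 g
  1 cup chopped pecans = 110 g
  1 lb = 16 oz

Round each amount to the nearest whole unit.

Scaling factor: 16/5 = 3.2.
raisins: 1 tsp × 16/5 ≈ 3 tsp
sliced almonds: 2.5 lb × 16/5 × 16 oz/lb × 28.35 g/oz ≈ 3629 g
milk: 2 oz × 16/5 × 28.35 g/oz ≈ 181 g
chopped pecans: 2.25 cup × 16/5 × 110 g/cup = 792 g

raisins: 3 tsp; sliced almonds: 3629 g; milk: 181 g; chopped pecans: 792 g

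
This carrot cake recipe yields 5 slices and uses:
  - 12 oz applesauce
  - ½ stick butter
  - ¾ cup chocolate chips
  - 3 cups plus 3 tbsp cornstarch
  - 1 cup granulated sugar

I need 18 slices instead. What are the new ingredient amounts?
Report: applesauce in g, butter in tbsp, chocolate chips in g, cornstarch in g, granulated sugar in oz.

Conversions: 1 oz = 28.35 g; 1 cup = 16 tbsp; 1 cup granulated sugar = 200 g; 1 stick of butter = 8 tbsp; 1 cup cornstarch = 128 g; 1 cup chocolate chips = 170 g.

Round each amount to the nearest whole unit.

Scaling factor: 18/5 = 3.6.
applesauce: 12 oz × 18/5 × 28.35 g/oz ≈ 1225 g
butter: 0.5 stick × 18/5 × 8 tbsp/stick ≈ 14 tbsp
chocolate chips: 0.75 cup × 18/5 × 170 g/cup = 459 g
cornstarch: (3 cup + 3 tbsp = 3.1875 cup) × 18/5 × 128 g/cup ≈ 1469 g
granulated sugar: 1 cup × 18/5 × 200 g/cup ÷ 28.35 g/oz ≈ 25 oz

applesauce: 1225 g; butter: 14 tbsp; chocolate chips: 459 g; cornstarch: 1469 g; granulated sugar: 25 oz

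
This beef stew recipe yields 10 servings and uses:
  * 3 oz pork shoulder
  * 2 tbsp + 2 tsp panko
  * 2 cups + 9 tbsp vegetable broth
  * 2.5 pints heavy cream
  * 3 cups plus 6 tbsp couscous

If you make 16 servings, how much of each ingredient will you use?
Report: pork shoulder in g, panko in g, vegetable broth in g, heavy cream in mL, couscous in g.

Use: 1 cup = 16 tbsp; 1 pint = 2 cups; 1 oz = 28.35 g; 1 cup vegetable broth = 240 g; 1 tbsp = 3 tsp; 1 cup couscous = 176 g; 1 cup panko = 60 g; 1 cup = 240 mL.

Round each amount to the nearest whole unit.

Scaling factor: 16/10 = 8/5 = 1.6.
pork shoulder: 3 oz × 8/5 × 28.35 g/oz ≈ 136 g
panko: (2 tbsp + 2 tsp = 8/3 tbsp) × 8/5 ÷ 16 tbsp/cup × 60 g/cup = 16 g
vegetable broth: (2 cup + 9 tbsp = 2.5625 cup) × 8/5 × 240 g/cup = 984 g
heavy cream: 2.5 pint × 8/5 × 2 cup/pint × 240 mL/cup = 1920 mL
couscous: (3 cup + 6 tbsp = 3.375 cup) × 8/5 × 176 g/cup ≈ 950 g

pork shoulder: 136 g; panko: 16 g; vegetable broth: 984 g; heavy cream: 1920 mL; couscous: 950 g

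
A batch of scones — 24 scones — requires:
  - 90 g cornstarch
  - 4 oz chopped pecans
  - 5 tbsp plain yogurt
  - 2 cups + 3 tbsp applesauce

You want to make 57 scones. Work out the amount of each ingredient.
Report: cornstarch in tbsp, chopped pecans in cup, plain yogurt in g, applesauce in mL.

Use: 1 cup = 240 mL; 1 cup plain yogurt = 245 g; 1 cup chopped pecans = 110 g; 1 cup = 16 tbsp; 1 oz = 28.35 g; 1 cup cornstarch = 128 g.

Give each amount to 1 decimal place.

Scaling factor: 57/24 = 19/8 = 2.375.
cornstarch: 90 g × 19/8 ÷ 128 g/cup × 16 tbsp/cup ≈ 26.7 tbsp
chopped pecans: 4 oz × 19/8 × 28.35 g/oz ÷ 110 g/cup ≈ 2.4 cup
plain yogurt: 5 tbsp × 19/8 ÷ 16 tbsp/cup × 245 g/cup ≈ 181.8 g
applesauce: (2 cup + 3 tbsp = 2.1875 cup) × 19/8 × 240 mL/cup ≈ 1246.9 mL

cornstarch: 26.7 tbsp; chopped pecans: 2.4 cup; plain yogurt: 181.8 g; applesauce: 1246.9 mL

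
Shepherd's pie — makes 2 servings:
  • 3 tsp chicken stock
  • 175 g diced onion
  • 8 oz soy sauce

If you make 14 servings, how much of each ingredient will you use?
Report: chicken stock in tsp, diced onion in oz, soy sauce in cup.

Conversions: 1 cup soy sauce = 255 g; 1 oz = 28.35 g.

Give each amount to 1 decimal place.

Scaling factor: 14/2 = 7.
chicken stock: 3 tsp × 7 = 21.0 tsp
diced onion: 175 g × 7 ÷ 28.35 g/oz ≈ 43.2 oz
soy sauce: 8 oz × 7 × 28.35 g/oz ÷ 255 g/cup ≈ 6.2 cup

chicken stock: 21.0 tsp; diced onion: 43.2 oz; soy sauce: 6.2 cup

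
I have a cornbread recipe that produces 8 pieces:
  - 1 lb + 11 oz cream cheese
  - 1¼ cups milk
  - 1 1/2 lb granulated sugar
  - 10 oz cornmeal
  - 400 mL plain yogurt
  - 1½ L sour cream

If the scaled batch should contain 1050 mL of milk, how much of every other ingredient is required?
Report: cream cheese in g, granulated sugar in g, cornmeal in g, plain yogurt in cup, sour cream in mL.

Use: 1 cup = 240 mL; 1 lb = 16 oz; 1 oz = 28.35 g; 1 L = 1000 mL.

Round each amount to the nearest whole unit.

The original recipe has 300 mL of milk, so the scaling factor is 1050 ÷ 300 = 7/2 = 3.5.
cream cheese: (1 lb + 11 oz = 1.6875 lb) × 7/2 × 16 oz/lb × 28.35 g/oz ≈ 2679 g
granulated sugar: 1.5 lb × 7/2 × 16 oz/lb × 28.35 g/oz ≈ 2381 g
cornmeal: 10 oz × 7/2 × 28.35 g/oz ≈ 992 g
plain yogurt: 400 mL × 7/2 ÷ 240 mL/cup ≈ 6 cup
sour cream: 1.5 L × 7/2 × 1000 mL/L = 5250 mL

cream cheese: 2679 g; granulated sugar: 2381 g; cornmeal: 992 g; plain yogurt: 6 cup; sour cream: 5250 mL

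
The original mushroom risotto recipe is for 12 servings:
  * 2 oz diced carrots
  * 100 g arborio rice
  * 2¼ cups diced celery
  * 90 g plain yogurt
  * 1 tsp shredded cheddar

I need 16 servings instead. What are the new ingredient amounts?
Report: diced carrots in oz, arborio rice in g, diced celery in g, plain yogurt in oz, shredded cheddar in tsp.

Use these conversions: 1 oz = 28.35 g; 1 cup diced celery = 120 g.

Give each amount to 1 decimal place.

Scaling factor: 16/12 = 4/3.
diced carrots: 2 oz × 4/3 ≈ 2.7 oz
arborio rice: 100 g × 4/3 ≈ 133.3 g
diced celery: 2.25 cup × 4/3 × 120 g/cup = 360.0 g
plain yogurt: 90 g × 4/3 ÷ 28.35 g/oz ≈ 4.2 oz
shredded cheddar: 1 tsp × 4/3 ≈ 1.3 tsp

diced carrots: 2.7 oz; arborio rice: 133.3 g; diced celery: 360.0 g; plain yogurt: 4.2 oz; shredded cheddar: 1.3 tsp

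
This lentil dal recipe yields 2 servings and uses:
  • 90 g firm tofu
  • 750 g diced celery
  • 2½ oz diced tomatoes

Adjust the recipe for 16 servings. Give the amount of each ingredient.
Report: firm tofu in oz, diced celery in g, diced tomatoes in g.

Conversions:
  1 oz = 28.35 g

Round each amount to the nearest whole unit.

firm tofu: 25 oz; diced celery: 6000 g; diced tomatoes: 567 g

Scaling factor: 16/2 = 8.
firm tofu: 90 g × 8 ÷ 28.35 g/oz ≈ 25 oz
diced celery: 750 g × 8 = 6000 g
diced tomatoes: 2.5 oz × 8 × 28.35 g/oz = 567 g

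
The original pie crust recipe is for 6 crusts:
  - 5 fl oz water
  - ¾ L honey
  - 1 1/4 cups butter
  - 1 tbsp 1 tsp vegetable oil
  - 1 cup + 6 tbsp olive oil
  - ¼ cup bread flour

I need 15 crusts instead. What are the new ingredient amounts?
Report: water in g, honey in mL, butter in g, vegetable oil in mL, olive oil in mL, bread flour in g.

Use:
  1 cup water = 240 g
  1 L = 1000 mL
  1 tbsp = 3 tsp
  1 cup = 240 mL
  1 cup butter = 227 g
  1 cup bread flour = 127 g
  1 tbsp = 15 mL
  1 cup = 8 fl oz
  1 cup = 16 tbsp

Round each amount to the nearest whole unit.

Scaling factor: 15/6 = 5/2 = 2.5.
water: 5 fl oz × 5/2 ÷ 8 fl oz/cup × 240 g/cup = 375 g
honey: 0.75 L × 5/2 × 1000 mL/L = 1875 mL
butter: 1.25 cup × 5/2 × 227 g/cup ≈ 709 g
vegetable oil: (1 tbsp + 1 tsp = 4/3 tbsp) × 5/2 × 15 mL/tbsp = 50 mL
olive oil: (1 cup + 6 tbsp = 1.375 cup) × 5/2 × 240 mL/cup = 825 mL
bread flour: 0.25 cup × 5/2 × 127 g/cup ≈ 79 g

water: 375 g; honey: 1875 mL; butter: 709 g; vegetable oil: 50 mL; olive oil: 825 mL; bread flour: 79 g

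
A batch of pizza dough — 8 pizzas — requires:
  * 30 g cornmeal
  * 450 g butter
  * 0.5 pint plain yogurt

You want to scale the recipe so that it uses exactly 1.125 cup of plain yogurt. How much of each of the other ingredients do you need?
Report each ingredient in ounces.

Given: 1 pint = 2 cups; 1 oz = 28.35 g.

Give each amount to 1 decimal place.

cornmeal: 1.2 oz; butter: 17.9 oz

The original recipe has 1 cup of plain yogurt, so the scaling factor is 1.125 ÷ 1 = 9/8 = 1.125.
cornmeal: 30 g × 9/8 ÷ 28.35 g/oz ≈ 1.2 oz
butter: 450 g × 9/8 ÷ 28.35 g/oz ≈ 17.9 oz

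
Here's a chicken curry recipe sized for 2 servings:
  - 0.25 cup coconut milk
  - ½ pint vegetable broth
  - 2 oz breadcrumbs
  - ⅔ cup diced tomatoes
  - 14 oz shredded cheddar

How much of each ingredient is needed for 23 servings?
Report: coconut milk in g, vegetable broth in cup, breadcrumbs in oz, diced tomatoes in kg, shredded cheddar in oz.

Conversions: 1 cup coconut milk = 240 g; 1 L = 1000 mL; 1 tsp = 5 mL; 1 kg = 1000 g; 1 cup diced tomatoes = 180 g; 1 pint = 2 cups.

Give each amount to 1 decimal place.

coconut milk: 690.0 g; vegetable broth: 11.5 cup; breadcrumbs: 23.0 oz; diced tomatoes: 1.4 kg; shredded cheddar: 161.0 oz

Scaling factor: 23/2 = 11.5.
coconut milk: 0.25 cup × 23/2 × 240 g/cup = 690.0 g
vegetable broth: 0.5 pint × 23/2 × 2 cup/pint = 11.5 cup
breadcrumbs: 2 oz × 23/2 = 23.0 oz
diced tomatoes: 2/3 cup × 23/2 × 180 g/cup ÷ 1000 g/kg ≈ 1.4 kg
shredded cheddar: 14 oz × 23/2 = 161.0 oz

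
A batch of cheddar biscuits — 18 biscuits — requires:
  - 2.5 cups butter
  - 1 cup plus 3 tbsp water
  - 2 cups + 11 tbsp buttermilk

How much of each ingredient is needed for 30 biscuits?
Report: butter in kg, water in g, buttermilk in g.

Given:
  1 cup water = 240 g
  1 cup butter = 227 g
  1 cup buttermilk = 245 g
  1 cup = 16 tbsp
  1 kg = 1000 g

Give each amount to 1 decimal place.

Scaling factor: 30/18 = 5/3.
butter: 2.5 cup × 5/3 × 227 g/cup ÷ 1000 g/kg ≈ 0.9 kg
water: (1 cup + 3 tbsp = 1.1875 cup) × 5/3 × 240 g/cup = 475.0 g
buttermilk: (2 cup + 11 tbsp = 2.6875 cup) × 5/3 × 245 g/cup ≈ 1097.4 g

butter: 0.9 kg; water: 475.0 g; buttermilk: 1097.4 g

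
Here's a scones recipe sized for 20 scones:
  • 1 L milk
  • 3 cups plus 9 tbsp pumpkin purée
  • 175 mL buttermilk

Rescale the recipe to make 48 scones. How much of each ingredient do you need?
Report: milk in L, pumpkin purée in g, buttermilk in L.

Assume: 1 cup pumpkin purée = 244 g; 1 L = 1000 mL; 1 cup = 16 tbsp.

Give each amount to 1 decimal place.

Scaling factor: 48/20 = 12/5 = 2.4.
milk: 1 L × 12/5 = 2.4 L
pumpkin purée: (3 cup + 9 tbsp = 3.5625 cup) × 12/5 × 244 g/cup = 2086.2 g
buttermilk: 175 mL × 12/5 ÷ 1000 mL/L ≈ 0.4 L

milk: 2.4 L; pumpkin purée: 2086.2 g; buttermilk: 0.4 L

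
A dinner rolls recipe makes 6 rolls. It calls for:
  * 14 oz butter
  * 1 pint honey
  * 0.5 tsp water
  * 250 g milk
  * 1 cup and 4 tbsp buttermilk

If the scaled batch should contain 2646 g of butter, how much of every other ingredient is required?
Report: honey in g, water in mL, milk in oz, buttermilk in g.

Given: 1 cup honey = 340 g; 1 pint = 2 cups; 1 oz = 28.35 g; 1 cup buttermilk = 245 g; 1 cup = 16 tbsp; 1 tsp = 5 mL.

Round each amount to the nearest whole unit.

honey: 4533 g; water: 17 mL; milk: 59 oz; buttermilk: 2042 g

The original recipe has 396.9 g of butter, so the scaling factor is 2646 ÷ 396.9 = 20/3.
honey: 1 pint × 20/3 × 2 cup/pint × 340 g/cup ≈ 4533 g
water: 0.5 tsp × 20/3 × 5 mL/tsp ≈ 17 mL
milk: 250 g × 20/3 ÷ 28.35 g/oz ≈ 59 oz
buttermilk: (1 cup + 4 tbsp = 1.25 cup) × 20/3 × 245 g/cup ≈ 2042 g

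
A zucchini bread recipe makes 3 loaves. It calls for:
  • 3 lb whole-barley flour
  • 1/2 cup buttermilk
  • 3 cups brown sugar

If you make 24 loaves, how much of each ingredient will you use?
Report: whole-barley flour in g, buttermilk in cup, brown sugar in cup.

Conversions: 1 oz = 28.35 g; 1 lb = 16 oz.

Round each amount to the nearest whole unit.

Scaling factor: 24/3 = 8.
whole-barley flour: 3 lb × 8 × 16 oz/lb × 28.35 g/oz ≈ 10886 g
buttermilk: 0.5 cup × 8 = 4 cup
brown sugar: 3 cup × 8 = 24 cup

whole-barley flour: 10886 g; buttermilk: 4 cup; brown sugar: 24 cup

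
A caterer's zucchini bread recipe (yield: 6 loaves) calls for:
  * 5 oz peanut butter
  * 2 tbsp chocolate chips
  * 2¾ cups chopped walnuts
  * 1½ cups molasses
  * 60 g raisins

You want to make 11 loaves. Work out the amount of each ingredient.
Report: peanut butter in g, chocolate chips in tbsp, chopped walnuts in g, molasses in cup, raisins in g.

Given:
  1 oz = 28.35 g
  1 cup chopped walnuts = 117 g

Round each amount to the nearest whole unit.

peanut butter: 260 g; chocolate chips: 4 tbsp; chopped walnuts: 590 g; molasses: 3 cup; raisins: 110 g

Scaling factor: 11/6.
peanut butter: 5 oz × 11/6 × 28.35 g/oz ≈ 260 g
chocolate chips: 2 tbsp × 11/6 ≈ 4 tbsp
chopped walnuts: 2.75 cup × 11/6 × 117 g/cup ≈ 590 g
molasses: 1.5 cup × 11/6 ≈ 3 cup
raisins: 60 g × 11/6 = 110 g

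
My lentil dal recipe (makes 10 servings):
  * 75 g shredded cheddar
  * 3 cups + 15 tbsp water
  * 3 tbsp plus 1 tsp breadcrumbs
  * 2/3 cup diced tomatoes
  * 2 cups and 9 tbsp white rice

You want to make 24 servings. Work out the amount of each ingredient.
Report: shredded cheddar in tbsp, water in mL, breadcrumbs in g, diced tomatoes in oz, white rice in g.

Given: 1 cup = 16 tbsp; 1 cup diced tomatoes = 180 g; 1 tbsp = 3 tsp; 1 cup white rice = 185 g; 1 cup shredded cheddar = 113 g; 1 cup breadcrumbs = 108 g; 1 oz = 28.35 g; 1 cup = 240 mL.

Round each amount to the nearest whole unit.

Scaling factor: 24/10 = 12/5 = 2.4.
shredded cheddar: 75 g × 12/5 ÷ 113 g/cup × 16 tbsp/cup ≈ 25 tbsp
water: (3 cup + 15 tbsp = 3.9375 cup) × 12/5 × 240 mL/cup = 2268 mL
breadcrumbs: (3 tbsp + 1 tsp = 10/3 tbsp) × 12/5 ÷ 16 tbsp/cup × 108 g/cup = 54 g
diced tomatoes: 2/3 cup × 12/5 × 180 g/cup ÷ 28.35 g/oz ≈ 10 oz
white rice: (2 cup + 9 tbsp = 2.5625 cup) × 12/5 × 185 g/cup ≈ 1138 g

shredded cheddar: 25 tbsp; water: 2268 mL; breadcrumbs: 54 g; diced tomatoes: 10 oz; white rice: 1138 g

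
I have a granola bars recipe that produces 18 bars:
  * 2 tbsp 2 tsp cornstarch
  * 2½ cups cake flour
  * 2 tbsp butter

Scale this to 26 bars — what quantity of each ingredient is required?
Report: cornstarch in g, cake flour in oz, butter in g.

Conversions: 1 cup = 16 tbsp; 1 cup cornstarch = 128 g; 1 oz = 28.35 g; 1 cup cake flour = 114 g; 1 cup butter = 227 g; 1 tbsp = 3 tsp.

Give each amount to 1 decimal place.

Scaling factor: 26/18 = 13/9.
cornstarch: (2 tbsp + 2 tsp = 8/3 tbsp) × 13/9 ÷ 16 tbsp/cup × 128 g/cup ≈ 30.8 g
cake flour: 2.5 cup × 13/9 × 114 g/cup ÷ 28.35 g/oz ≈ 14.5 oz
butter: 2 tbsp × 13/9 ÷ 16 tbsp/cup × 227 g/cup ≈ 41.0 g

cornstarch: 30.8 g; cake flour: 14.5 oz; butter: 41.0 g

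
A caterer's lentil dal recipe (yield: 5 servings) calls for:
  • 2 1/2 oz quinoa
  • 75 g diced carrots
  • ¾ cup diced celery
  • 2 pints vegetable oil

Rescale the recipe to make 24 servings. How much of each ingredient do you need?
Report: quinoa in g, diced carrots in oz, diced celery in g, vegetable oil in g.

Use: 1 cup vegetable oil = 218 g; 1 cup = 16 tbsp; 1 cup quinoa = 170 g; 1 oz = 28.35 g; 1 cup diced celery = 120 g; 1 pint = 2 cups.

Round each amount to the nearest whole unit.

Scaling factor: 24/5 = 4.8.
quinoa: 2.5 oz × 24/5 × 28.35 g/oz ≈ 340 g
diced carrots: 75 g × 24/5 ÷ 28.35 g/oz ≈ 13 oz
diced celery: 0.75 cup × 24/5 × 120 g/cup = 432 g
vegetable oil: 2 pint × 24/5 × 2 cup/pint × 218 g/cup ≈ 4186 g

quinoa: 340 g; diced carrots: 13 oz; diced celery: 432 g; vegetable oil: 4186 g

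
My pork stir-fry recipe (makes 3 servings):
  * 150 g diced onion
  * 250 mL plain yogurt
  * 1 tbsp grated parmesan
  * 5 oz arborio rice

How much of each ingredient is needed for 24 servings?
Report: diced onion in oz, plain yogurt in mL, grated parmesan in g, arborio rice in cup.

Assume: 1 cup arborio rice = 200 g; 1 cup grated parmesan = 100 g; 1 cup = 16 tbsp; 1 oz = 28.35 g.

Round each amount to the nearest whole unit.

diced onion: 42 oz; plain yogurt: 2000 mL; grated parmesan: 50 g; arborio rice: 6 cup

Scaling factor: 24/3 = 8.
diced onion: 150 g × 8 ÷ 28.35 g/oz ≈ 42 oz
plain yogurt: 250 mL × 8 = 2000 mL
grated parmesan: 1 tbsp × 8 ÷ 16 tbsp/cup × 100 g/cup = 50 g
arborio rice: 5 oz × 8 × 28.35 g/oz ÷ 200 g/cup ≈ 6 cup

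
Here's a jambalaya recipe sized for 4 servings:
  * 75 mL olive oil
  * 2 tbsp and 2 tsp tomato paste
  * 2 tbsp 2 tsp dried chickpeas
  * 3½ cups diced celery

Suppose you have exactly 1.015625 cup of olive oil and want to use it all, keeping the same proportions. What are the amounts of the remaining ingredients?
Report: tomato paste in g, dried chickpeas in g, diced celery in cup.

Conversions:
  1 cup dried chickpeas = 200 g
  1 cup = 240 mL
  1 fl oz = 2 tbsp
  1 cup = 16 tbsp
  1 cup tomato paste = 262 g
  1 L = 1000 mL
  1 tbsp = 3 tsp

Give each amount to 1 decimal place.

tomato paste: 141.9 g; dried chickpeas: 108.3 g; diced celery: 11.4 cup

The original recipe has 0.3125 cup of olive oil, so the scaling factor is 1.015625 ÷ 0.3125 = 13/4 = 3.25.
tomato paste: (2 tbsp + 2 tsp = 8/3 tbsp) × 13/4 ÷ 16 tbsp/cup × 262 g/cup ≈ 141.9 g
dried chickpeas: (2 tbsp + 2 tsp = 8/3 tbsp) × 13/4 ÷ 16 tbsp/cup × 200 g/cup ≈ 108.3 g
diced celery: 3.5 cup × 13/4 ≈ 11.4 cup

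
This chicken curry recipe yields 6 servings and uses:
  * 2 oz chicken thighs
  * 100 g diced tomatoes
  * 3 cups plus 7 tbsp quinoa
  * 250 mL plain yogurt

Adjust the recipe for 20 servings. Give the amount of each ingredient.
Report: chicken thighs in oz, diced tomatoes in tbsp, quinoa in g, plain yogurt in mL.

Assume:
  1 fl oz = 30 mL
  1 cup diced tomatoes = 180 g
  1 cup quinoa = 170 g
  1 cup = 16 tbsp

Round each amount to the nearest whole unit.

chicken thighs: 7 oz; diced tomatoes: 30 tbsp; quinoa: 1948 g; plain yogurt: 833 mL

Scaling factor: 20/6 = 10/3.
chicken thighs: 2 oz × 10/3 ≈ 7 oz
diced tomatoes: 100 g × 10/3 ÷ 180 g/cup × 16 tbsp/cup ≈ 30 tbsp
quinoa: (3 cup + 7 tbsp = 3.4375 cup) × 10/3 × 170 g/cup ≈ 1948 g
plain yogurt: 250 mL × 10/3 ≈ 833 mL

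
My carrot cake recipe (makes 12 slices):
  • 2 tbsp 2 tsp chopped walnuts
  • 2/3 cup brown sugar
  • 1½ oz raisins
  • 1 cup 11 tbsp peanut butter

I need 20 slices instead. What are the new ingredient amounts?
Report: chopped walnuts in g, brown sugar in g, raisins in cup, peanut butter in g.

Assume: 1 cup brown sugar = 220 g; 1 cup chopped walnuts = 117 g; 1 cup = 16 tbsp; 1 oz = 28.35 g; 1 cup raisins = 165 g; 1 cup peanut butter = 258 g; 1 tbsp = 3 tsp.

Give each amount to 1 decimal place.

Scaling factor: 20/12 = 5/3.
chopped walnuts: (2 tbsp + 2 tsp = 8/3 tbsp) × 5/3 ÷ 16 tbsp/cup × 117 g/cup = 32.5 g
brown sugar: 2/3 cup × 5/3 × 220 g/cup ≈ 244.4 g
raisins: 1.5 oz × 5/3 × 28.35 g/oz ÷ 165 g/cup ≈ 0.4 cup
peanut butter: (1 cup + 11 tbsp = 1.6875 cup) × 5/3 × 258 g/cup ≈ 725.6 g

chopped walnuts: 32.5 g; brown sugar: 244.4 g; raisins: 0.4 cup; peanut butter: 725.6 g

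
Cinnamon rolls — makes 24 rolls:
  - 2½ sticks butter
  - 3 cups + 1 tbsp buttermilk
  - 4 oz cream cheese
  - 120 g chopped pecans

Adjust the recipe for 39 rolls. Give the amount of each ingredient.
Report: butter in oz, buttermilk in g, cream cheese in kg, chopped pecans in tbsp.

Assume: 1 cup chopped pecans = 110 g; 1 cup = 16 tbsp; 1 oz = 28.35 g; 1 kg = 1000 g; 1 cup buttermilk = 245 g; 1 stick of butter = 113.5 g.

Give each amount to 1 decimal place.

butter: 16.3 oz; buttermilk: 1219.3 g; cream cheese: 0.2 kg; chopped pecans: 28.4 tbsp

Scaling factor: 39/24 = 13/8 = 1.625.
butter: 2.5 stick × 13/8 × 113.5 g/stick ÷ 28.35 g/oz ≈ 16.3 oz
buttermilk: (3 cup + 1 tbsp = 3.0625 cup) × 13/8 × 245 g/cup ≈ 1219.3 g
cream cheese: 4 oz × 13/8 × 28.35 g/oz ÷ 1000 g/kg ≈ 0.2 kg
chopped pecans: 120 g × 13/8 ÷ 110 g/cup × 16 tbsp/cup ≈ 28.4 tbsp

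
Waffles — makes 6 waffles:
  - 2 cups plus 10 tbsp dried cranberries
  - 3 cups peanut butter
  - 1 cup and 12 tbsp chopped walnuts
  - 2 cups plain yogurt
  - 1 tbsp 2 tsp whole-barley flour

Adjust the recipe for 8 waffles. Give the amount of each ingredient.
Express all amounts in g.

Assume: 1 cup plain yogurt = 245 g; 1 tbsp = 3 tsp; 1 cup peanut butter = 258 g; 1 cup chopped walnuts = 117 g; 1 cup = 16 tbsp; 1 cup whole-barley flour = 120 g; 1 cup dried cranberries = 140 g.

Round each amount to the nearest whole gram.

dried cranberries: 490 g; peanut butter: 1032 g; chopped walnuts: 273 g; plain yogurt: 653 g; whole-barley flour: 17 g

Scaling factor: 8/6 = 4/3.
dried cranberries: (2 cup + 10 tbsp = 2.625 cup) × 4/3 × 140 g/cup = 490 g
peanut butter: 3 cup × 4/3 × 258 g/cup = 1032 g
chopped walnuts: (1 cup + 12 tbsp = 1.75 cup) × 4/3 × 117 g/cup = 273 g
plain yogurt: 2 cup × 4/3 × 245 g/cup ≈ 653 g
whole-barley flour: (1 tbsp + 2 tsp = 5/3 tbsp) × 4/3 ÷ 16 tbsp/cup × 120 g/cup ≈ 17 g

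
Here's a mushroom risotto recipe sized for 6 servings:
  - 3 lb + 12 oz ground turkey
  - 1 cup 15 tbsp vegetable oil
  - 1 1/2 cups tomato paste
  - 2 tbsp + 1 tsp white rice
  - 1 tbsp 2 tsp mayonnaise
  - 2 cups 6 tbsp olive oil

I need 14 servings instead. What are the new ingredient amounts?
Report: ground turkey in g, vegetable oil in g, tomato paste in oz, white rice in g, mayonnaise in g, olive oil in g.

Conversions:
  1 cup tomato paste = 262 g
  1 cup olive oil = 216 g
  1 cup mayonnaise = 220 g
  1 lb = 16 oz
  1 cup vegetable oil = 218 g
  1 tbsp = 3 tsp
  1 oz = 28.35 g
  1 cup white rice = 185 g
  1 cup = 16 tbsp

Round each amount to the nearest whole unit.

Scaling factor: 14/6 = 7/3.
ground turkey: (3 lb + 12 oz = 3.75 lb) × 7/3 × 16 oz/lb × 28.35 g/oz = 3969 g
vegetable oil: (1 cup + 15 tbsp = 1.9375 cup) × 7/3 × 218 g/cup ≈ 986 g
tomato paste: 1.5 cup × 7/3 × 262 g/cup ÷ 28.35 g/oz ≈ 32 oz
white rice: (2 tbsp + 1 tsp = 7/3 tbsp) × 7/3 ÷ 16 tbsp/cup × 185 g/cup ≈ 63 g
mayonnaise: (1 tbsp + 2 tsp = 5/3 tbsp) × 7/3 ÷ 16 tbsp/cup × 220 g/cup ≈ 53 g
olive oil: (2 cup + 6 tbsp = 2.375 cup) × 7/3 × 216 g/cup = 1197 g

ground turkey: 3969 g; vegetable oil: 986 g; tomato paste: 32 oz; white rice: 63 g; mayonnaise: 53 g; olive oil: 1197 g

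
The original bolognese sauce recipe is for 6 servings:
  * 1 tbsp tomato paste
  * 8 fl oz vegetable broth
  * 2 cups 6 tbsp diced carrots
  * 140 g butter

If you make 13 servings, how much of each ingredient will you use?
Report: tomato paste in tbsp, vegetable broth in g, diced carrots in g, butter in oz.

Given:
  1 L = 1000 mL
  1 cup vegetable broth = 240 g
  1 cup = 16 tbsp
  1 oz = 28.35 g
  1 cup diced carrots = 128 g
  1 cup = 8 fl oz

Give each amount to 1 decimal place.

tomato paste: 2.2 tbsp; vegetable broth: 520.0 g; diced carrots: 658.7 g; butter: 10.7 oz

Scaling factor: 13/6.
tomato paste: 1 tbsp × 13/6 ≈ 2.2 tbsp
vegetable broth: 8 fl oz × 13/6 ÷ 8 fl oz/cup × 240 g/cup = 520.0 g
diced carrots: (2 cup + 6 tbsp = 2.375 cup) × 13/6 × 128 g/cup ≈ 658.7 g
butter: 140 g × 13/6 ÷ 28.35 g/oz ≈ 10.7 oz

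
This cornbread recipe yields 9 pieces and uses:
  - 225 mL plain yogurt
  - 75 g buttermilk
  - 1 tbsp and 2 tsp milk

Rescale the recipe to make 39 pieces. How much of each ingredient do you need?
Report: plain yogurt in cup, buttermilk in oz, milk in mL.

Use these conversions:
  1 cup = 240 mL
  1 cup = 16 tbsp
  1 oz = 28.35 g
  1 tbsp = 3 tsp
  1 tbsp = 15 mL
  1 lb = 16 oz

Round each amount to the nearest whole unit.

Scaling factor: 39/9 = 13/3.
plain yogurt: 225 mL × 13/3 ÷ 240 mL/cup ≈ 4 cup
buttermilk: 75 g × 13/3 ÷ 28.35 g/oz ≈ 11 oz
milk: (1 tbsp + 2 tsp = 5/3 tbsp) × 13/3 × 15 mL/tbsp ≈ 108 mL

plain yogurt: 4 cup; buttermilk: 11 oz; milk: 108 mL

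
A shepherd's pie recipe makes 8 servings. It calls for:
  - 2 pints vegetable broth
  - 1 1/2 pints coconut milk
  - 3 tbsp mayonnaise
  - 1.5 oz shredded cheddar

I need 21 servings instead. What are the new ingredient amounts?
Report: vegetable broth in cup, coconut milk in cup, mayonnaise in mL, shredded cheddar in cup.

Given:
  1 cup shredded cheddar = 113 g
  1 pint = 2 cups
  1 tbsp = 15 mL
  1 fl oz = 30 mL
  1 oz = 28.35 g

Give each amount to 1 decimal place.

vegetable broth: 10.5 cup; coconut milk: 7.9 cup; mayonnaise: 118.1 mL; shredded cheddar: 1.0 cup

Scaling factor: 21/8 = 2.625.
vegetable broth: 2 pint × 21/8 × 2 cup/pint = 10.5 cup
coconut milk: 1.5 pint × 21/8 × 2 cup/pint ≈ 7.9 cup
mayonnaise: 3 tbsp × 21/8 × 15 mL/tbsp ≈ 118.1 mL
shredded cheddar: 1.5 oz × 21/8 × 28.35 g/oz ÷ 113 g/cup ≈ 1.0 cup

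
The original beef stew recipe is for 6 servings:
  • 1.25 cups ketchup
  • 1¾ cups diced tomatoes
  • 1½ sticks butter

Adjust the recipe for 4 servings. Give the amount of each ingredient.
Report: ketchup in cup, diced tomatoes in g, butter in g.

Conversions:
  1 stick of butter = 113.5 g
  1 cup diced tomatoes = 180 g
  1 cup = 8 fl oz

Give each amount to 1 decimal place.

Scaling factor: 4/6 = 2/3.
ketchup: 1.25 cup × 2/3 ≈ 0.8 cup
diced tomatoes: 1.75 cup × 2/3 × 180 g/cup = 210.0 g
butter: 1.5 stick × 2/3 × 113.5 g/stick = 113.5 g

ketchup: 0.8 cup; diced tomatoes: 210.0 g; butter: 113.5 g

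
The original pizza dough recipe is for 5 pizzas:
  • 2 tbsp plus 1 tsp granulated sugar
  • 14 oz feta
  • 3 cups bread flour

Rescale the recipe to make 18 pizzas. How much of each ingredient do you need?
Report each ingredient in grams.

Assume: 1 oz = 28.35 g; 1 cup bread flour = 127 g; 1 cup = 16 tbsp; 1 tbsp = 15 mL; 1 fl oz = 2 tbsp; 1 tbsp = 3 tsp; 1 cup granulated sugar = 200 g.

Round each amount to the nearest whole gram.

Scaling factor: 18/5 = 3.6.
granulated sugar: (2 tbsp + 1 tsp = 7/3 tbsp) × 18/5 ÷ 16 tbsp/cup × 200 g/cup = 105 g
feta: 14 oz × 18/5 × 28.35 g/oz ≈ 1429 g
bread flour: 3 cup × 18/5 × 127 g/cup ≈ 1372 g

granulated sugar: 105 g; feta: 1429 g; bread flour: 1372 g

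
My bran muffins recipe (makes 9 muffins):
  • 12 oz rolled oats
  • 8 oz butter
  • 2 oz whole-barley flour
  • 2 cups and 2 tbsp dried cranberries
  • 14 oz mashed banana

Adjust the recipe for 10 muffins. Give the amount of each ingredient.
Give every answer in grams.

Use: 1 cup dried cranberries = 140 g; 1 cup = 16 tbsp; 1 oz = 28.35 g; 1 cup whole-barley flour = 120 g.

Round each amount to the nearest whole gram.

Scaling factor: 10/9.
rolled oats: 12 oz × 10/9 × 28.35 g/oz = 378 g
butter: 8 oz × 10/9 × 28.35 g/oz = 252 g
whole-barley flour: 2 oz × 10/9 × 28.35 g/oz = 63 g
dried cranberries: (2 cup + 2 tbsp = 2.125 cup) × 10/9 × 140 g/cup ≈ 331 g
mashed banana: 14 oz × 10/9 × 28.35 g/oz = 441 g

rolled oats: 378 g; butter: 252 g; whole-barley flour: 63 g; dried cranberries: 331 g; mashed banana: 441 g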